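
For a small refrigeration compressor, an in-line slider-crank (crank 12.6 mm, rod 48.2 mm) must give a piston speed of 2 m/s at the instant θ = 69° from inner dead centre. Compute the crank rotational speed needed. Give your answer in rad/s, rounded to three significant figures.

155

For an in-line slider-crank, |v_piston| = rω|sinθ|·[1 + r cosθ/√(L² − r² sin²θ)].
With r = 0.0126 m, L = 0.0482 m, θ = 69°: the bracketed kinematic factor |dx/dθ| = 0.012899 m.
ω = v/|dx/dθ| = 2/0.012899 = 155.05 rad/s.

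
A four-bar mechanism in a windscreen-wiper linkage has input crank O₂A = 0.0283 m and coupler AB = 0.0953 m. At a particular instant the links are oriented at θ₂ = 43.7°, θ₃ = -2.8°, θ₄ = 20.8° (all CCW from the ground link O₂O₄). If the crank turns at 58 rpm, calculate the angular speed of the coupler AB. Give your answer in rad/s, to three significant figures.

1.75

ω₂ = 6.074 rad/s (from 58 rpm).
Differentiating the loop-closure r₂e^{iθ₂}+r₃e^{iθ₃}=r₁+r₄e^{iθ₄} gives r₂ω₂e^{iθ₂}+r₃ω₃e^{iθ₃}=r₄ω₄e^{iθ₄}.
Eliminating the other unknown: ω₃ = r₂ω₂ sin(θ₄−θ₂) / [r₃ sin(θ₃−θ₄)].
Numerator sine = -0.38912; denominator sine = -0.40035.
Result = 0.0283·6.074·(-0.38912) / (0.0953·(-0.40035)) = +1.7531 rad/s; magnitude 1.7531 rad/s.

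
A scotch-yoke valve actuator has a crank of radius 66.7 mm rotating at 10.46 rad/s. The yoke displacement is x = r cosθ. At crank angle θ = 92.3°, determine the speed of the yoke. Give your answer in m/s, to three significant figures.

0.697

ω = 10.46 rad/s
x = r cosθ ⇒ ẋ = −rω sinθ.
|v| = rω|sinθ| = 0.0667·10.46·|sin 92.3°| = 0.69712 m/s.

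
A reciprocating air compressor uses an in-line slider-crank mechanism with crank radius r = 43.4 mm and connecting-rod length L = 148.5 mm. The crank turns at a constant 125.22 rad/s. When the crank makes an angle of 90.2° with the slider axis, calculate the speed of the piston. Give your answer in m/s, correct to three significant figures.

5.43

ω = 125.2 rad/s
For an in-line slider-crank, x = r cosθ + √(L² − r² sin²θ), so v = −rω sinθ·[1 + r cosθ/√(L² − r² sin²θ)].
With r = 0.0434 m, L = 0.1485 m, θ = 90.2°: √(L² − r² sin²θ) = 0.14202 m.
v = −0.0434·125.2·0.99999·[1 + 0.0434·-0.00349/0.14202] = -5.4287 m/s.
|v| = 5.4287 m/s.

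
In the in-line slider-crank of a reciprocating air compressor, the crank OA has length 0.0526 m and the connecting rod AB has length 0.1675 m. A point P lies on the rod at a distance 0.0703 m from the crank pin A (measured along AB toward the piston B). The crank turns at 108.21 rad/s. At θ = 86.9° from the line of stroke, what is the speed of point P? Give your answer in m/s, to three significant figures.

5.73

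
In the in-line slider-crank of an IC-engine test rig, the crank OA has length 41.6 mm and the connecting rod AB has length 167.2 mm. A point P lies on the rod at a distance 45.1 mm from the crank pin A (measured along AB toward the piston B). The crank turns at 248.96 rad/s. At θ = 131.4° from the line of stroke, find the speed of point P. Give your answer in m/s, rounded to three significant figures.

ω = 249 rad/s.  Crank-pin speed |V_A| = rω = 10.357 m/s, perpendicular to OA.
Rod angle: sinφ = −(r/L) sinθ ⇒ φ = -10.756°; ω_rod = −rω cosθ/√(L²−r²sin²θ) = +41.696 rad/s.
V_P = V_A + ω_rod × AP, with AP = 0.0451 m along the rod.
Components: V_Px = −rω sinθ − a·ω_rod·sinφ = -7.4177 m/s;  V_Py = rω cosθ + a·ω_rod·cosφ = -5.0016 m/s.
|V_P| = √(V_Px² + V_Py²) = 8.9464 m/s.

8.95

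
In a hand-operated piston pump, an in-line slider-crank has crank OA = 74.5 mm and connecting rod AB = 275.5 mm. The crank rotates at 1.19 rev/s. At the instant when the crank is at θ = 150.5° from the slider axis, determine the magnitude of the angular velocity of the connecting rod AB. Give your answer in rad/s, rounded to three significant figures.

1.78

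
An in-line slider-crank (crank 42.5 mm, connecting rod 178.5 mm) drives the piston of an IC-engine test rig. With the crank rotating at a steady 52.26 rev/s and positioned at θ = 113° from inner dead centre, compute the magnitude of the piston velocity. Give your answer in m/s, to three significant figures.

ω = 2π·52.3 = 328.4 rad/s
For an in-line slider-crank, x = r cosθ + √(L² − r² sin²θ), so v = −rω sinθ·[1 + r cosθ/√(L² − r² sin²θ)].
With r = 0.0425 m, L = 0.1785 m, θ = 113°: √(L² − r² sin²θ) = 0.17416 m.
v = −0.0425·328.4·0.92050·[1 + 0.0425·-0.39073/0.17416] = -11.621 m/s.
|v| = 11.621 m/s.

11.6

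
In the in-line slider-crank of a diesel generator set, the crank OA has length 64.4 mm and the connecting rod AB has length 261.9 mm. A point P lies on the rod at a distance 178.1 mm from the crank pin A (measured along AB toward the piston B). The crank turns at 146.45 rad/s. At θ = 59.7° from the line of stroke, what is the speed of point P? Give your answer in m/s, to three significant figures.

8.98

ω = 146.4 rad/s.  Crank-pin speed |V_A| = rω = 9.4314 m/s, perpendicular to OA.
Rod angle: sinφ = −(r/L) sinθ ⇒ φ = -12.257°; ω_rod = −rω cosθ/√(L²−r²sin²θ) = -18.593 rad/s.
V_P = V_A + ω_rod × AP, with AP = 0.1781 m along the rod.
Components: V_Px = −rω sinθ − a·ω_rod·sinφ = -8.846 m/s;  V_Py = rω cosθ + a·ω_rod·cosφ = +1.5225 m/s.
|V_P| = √(V_Px² + V_Py²) = 8.9761 m/s.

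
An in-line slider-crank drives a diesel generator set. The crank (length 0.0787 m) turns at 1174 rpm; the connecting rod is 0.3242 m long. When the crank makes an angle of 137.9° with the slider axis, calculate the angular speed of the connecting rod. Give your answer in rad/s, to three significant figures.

ω = 122.9 rad/s (converted from 1174 rpm).
The rod makes angle φ with the slider axis where L sinφ = r sinθ; differentiating, L cosφ·φ̇ = r ω cosθ.
L cosφ = √(L² − r² sin²θ) = 0.31988 m.
|ω_rod| = r ω |cosθ| / √(L² − r² sin²θ) = 0.0787·122.9·0.74198/0.31988 = 22.443 rad/s.

22.4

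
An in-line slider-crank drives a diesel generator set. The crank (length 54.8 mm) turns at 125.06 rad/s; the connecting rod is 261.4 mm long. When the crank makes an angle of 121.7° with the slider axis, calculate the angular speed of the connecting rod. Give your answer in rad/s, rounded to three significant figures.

ω = 125.1 rad/s
The rod makes angle φ with the slider axis where L sinφ = r sinθ; differentiating, L cosφ·φ̇ = r ω cosθ.
L cosφ = √(L² − r² sin²θ) = 0.25721 m.
|ω_rod| = r ω |cosθ| / √(L² − r² sin²θ) = 0.0548·125.1·0.52547/0.25721 = 14.001 rad/s.

14.0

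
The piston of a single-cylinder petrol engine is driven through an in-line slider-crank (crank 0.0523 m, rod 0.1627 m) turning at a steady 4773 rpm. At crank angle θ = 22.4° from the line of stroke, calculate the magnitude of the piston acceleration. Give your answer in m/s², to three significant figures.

15100

ω = 2π·4773/60 = 499.8 rad/s
x(θ) = r cosθ + √(L² − r² sin²θ); with ω constant, a = ω²·d²x/dθ².
d²x/dθ² = −r cosθ − r²(cos2θ)/√u − r⁴ sin²2θ/(4u^{3/2}),  u = L² − r² sin²θ = 0.0260741 m².
Substituting r = 0.0523 m, L = 0.1627 m, θ = 22.4°: d²x/dθ² = -0.060594 m.
a = ω²·d²x/dθ² = (499.8)²·(-0.060594) = -15138 m/s²;  |a| = 15138 m/s².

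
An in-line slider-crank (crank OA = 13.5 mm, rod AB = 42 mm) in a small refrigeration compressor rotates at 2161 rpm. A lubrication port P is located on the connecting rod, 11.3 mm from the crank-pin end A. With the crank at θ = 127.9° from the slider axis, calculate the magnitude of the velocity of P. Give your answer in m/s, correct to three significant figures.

ω = 226.3 rad/s.  Crank-pin speed |V_A| = rω = 3.055 m/s, perpendicular to OA.
Rod angle: sinφ = −(r/L) sinθ ⇒ φ = -14.693°; ω_rod = −rω cosθ/√(L²−r²sin²θ) = +46.193 rad/s.
V_P = V_A + ω_rod × AP, with AP = 0.0113 m along the rod.
Components: V_Px = −rω sinθ − a·ω_rod·sinφ = -2.2783 m/s;  V_Py = rω cosθ + a·ω_rod·cosφ = -1.3718 m/s.
|V_P| = √(V_Px² + V_Py²) = 2.6594 m/s.

2.66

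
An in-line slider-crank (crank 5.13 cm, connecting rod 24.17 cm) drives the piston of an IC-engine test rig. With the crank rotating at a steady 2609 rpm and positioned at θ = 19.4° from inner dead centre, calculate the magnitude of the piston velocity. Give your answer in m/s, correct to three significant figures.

ω = 2π·2609/60 = 273.2 rad/s
For an in-line slider-crank, x = r cosθ + √(L² − r² sin²θ), so v = −rω sinθ·[1 + r cosθ/√(L² − r² sin²θ)].
With r = 0.0513 m, L = 0.2417 m, θ = 19.4°: √(L² − r² sin²θ) = 0.2411 m.
v = −0.0513·273.2·0.33216·[1 + 0.0513·0.94322/0.2411] = -5.5899 m/s.
|v| = 5.5899 m/s.

5.59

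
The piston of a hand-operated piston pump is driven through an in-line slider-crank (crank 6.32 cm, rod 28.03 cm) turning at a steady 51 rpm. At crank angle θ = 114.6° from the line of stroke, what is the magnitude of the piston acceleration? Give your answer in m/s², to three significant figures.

1.02

ω = 2π·51/60 = 5.341 rad/s
x(θ) = r cosθ + √(L² − r² sin²θ); with ω constant, a = ω²·d²x/dθ².
d²x/dθ² = −r cosθ − r²(cos2θ)/√u − r⁴ sin²2θ/(4u^{3/2}),  u = L² − r² sin²θ = 0.075266 m².
Substituting r = 0.0632 m, L = 0.2803 m, θ = 114.6°: d²x/dθ² = +0.035711 m.
a = ω²·d²x/dθ² = (5.341)²·(+0.035711) = +1.0186 m/s²;  |a| = 1.0186 m/s².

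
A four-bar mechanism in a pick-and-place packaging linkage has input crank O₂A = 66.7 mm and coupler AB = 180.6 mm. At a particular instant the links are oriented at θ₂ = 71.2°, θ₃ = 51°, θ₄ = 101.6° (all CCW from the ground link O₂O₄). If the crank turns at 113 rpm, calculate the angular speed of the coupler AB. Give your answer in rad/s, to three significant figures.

2.86

ω₂ = 11.83 rad/s (from 113 rpm).
Differentiating the loop-closure r₂e^{iθ₂}+r₃e^{iθ₃}=r₁+r₄e^{iθ₄} gives r₂ω₂e^{iθ₂}+r₃ω₃e^{iθ₃}=r₄ω₄e^{iθ₄}.
Eliminating the other unknown: ω₃ = r₂ω₂ sin(θ₄−θ₂) / [r₃ sin(θ₃−θ₄)].
Numerator sine = +0.50603; denominator sine = -0.77273.
Result = 0.0667·11.83·(+0.50603) / (0.1806·(-0.77273)) = -2.862 rad/s; magnitude 2.862 rad/s.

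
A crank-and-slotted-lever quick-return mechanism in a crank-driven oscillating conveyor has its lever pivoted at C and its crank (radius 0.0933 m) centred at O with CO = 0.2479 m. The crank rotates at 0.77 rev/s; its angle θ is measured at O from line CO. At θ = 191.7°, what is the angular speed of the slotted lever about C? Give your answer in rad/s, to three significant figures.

2.71

ω = 4.838 rad/s (from 0.77 rev/s).
Crank pin A relative to C: A = (d + r cosθ, r sinθ); lever angle φ = atan2(r sinθ, d + r cosθ).
Differentiating tanφ: φ̇ = rω(d cosθ + r)/(d² + r² + 2dr cosθ).
d² + r² + 2dr cosθ = |CA|² = 0.0248623 m²;  d cosθ + r = -0.14945 m.
|ω_lever| = |0.0933·4.838·-0.14945| / 0.0248623 = 2.7133 rad/s.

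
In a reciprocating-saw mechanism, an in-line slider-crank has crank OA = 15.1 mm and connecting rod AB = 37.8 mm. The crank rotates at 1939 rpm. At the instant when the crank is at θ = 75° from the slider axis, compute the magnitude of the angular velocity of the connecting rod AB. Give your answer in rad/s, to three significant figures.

ω = 203.1 rad/s (converted from 1939 rpm).
The rod makes angle φ with the slider axis where L sinφ = r sinθ; differentiating, L cosφ·φ̇ = r ω cosθ.
L cosφ = √(L² − r² sin²θ) = 0.034873 m.
|ω_rod| = r ω |cosθ| / √(L² − r² sin²θ) = 0.0151·203.1·0.25882/0.034873 = 22.756 rad/s.

22.8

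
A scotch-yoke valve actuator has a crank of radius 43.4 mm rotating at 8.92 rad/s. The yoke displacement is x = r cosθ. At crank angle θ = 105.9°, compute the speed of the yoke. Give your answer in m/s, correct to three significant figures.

0.372

ω = 8.92 rad/s
x = r cosθ ⇒ ẋ = −rω sinθ.
|v| = rω|sinθ| = 0.0434·8.92·|sin 105.9°| = 0.37232 m/s.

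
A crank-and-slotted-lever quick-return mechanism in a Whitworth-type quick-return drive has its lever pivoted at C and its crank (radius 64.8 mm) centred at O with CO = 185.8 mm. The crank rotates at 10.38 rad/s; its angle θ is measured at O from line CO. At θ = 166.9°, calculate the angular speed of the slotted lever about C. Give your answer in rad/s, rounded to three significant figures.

5.12

ω = 10.38 rad/s
Crank pin A relative to C: A = (d + r cosθ, r sinθ); lever angle φ = atan2(r sinθ, d + r cosθ).
Differentiating tanφ: φ̇ = rω(d cosθ + r)/(d² + r² + 2dr cosθ).
d² + r² + 2dr cosθ = |CA|² = 0.0152677 m²;  d cosθ + r = -0.11616 m.
|ω_lever| = |0.0648·10.38·-0.11616| / 0.0152677 = 5.1177 rad/s.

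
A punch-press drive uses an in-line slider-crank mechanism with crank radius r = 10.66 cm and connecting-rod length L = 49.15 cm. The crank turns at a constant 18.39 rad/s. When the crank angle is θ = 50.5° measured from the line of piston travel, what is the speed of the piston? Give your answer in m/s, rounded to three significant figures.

1.72

ω = 18.39 rad/s
For an in-line slider-crank, x = r cosθ + √(L² − r² sin²θ), so v = −rω sinθ·[1 + r cosθ/√(L² − r² sin²θ)].
With r = 0.1066 m, L = 0.4915 m, θ = 50.5°: √(L² − r² sin²θ) = 0.48457 m.
v = −0.1066·18.39·0.77162·[1 + 0.1066·0.63608/0.48457] = -1.7243 m/s.
|v| = 1.7243 m/s.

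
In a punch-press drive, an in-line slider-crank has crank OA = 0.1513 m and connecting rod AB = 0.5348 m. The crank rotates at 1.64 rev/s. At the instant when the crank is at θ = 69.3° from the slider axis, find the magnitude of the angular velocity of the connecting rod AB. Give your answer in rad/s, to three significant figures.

1.07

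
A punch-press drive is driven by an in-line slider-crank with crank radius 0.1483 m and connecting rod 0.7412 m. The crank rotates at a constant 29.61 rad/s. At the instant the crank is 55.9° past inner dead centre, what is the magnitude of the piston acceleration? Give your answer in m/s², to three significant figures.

63.3

ω = 29.61 rad/s
x(θ) = r cosθ + √(L² − r² sin²θ); with ω constant, a = ω²·d²x/dθ².
d²x/dθ² = −r cosθ − r²(cos2θ)/√u − r⁴ sin²2θ/(4u^{3/2}),  u = L² − r² sin²θ = 0.534297 m².
Substituting r = 0.1483 m, L = 0.7412 m, θ = 55.9°: d²x/dθ² = -0.072236 m.
a = ω²·d²x/dθ² = (29.61)²·(-0.072236) = -63.333 m/s²;  |a| = 63.333 m/s².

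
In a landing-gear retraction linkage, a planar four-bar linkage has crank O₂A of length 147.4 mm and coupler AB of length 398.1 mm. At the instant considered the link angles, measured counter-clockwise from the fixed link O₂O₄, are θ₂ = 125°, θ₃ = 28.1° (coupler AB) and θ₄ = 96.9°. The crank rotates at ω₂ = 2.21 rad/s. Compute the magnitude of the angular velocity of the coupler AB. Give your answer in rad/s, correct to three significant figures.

0.413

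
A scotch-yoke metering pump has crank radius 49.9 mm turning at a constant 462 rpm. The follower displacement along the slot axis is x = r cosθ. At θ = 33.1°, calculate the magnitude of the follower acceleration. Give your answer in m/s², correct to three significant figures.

ω = 48.38 rad/s (from 462 rpm).
x = r cosθ ⇒ ẍ = −rω² cosθ (ω constant).
|a| = rω²|cosθ| = 0.0499·(48.38)²·|cos 33.1°| = 97.845 m/s².

97.8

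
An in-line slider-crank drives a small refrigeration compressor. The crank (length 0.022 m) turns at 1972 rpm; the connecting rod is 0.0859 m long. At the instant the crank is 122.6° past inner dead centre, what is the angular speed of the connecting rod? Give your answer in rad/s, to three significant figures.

29.2

ω = 206.5 rad/s (converted from 1972 rpm).
The rod makes angle φ with the slider axis where L sinφ = r sinθ; differentiating, L cosφ·φ̇ = r ω cosθ.
L cosφ = √(L² − r² sin²θ) = 0.083877 m.
|ω_rod| = r ω |cosθ| / √(L² − r² sin²θ) = 0.022·206.5·0.53877/0.083877 = 29.182 rad/s.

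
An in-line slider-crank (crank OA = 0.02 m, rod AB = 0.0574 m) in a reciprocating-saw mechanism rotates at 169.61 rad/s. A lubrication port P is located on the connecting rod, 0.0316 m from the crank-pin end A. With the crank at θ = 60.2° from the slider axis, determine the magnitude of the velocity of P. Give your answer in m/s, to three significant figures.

ω = 169.6 rad/s.  Crank-pin speed |V_A| = rω = 3.3922 m/s, perpendicular to OA.
Rod angle: sinφ = −(r/L) sinθ ⇒ φ = -17.599°; ω_rod = −rω cosθ/√(L²−r²sin²θ) = -30.812 rad/s.
V_P = V_A + ω_rod × AP, with AP = 0.0316 m along the rod.
Components: V_Px = −rω sinθ − a·ω_rod·sinφ = -3.238 m/s;  V_Py = rω cosθ + a·ω_rod·cosφ = +0.75774 m/s.
|V_P| = √(V_Px² + V_Py²) = 3.3255 m/s.

3.33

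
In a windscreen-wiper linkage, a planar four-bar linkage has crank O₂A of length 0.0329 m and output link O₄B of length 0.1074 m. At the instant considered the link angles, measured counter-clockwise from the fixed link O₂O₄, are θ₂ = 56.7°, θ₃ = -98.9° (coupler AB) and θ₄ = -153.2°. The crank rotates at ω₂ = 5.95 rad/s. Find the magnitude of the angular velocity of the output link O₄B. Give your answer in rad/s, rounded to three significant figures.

0.927

ω₂ = 5.95 rad/s
Differentiating the loop-closure r₂e^{iθ₂}+r₃e^{iθ₃}=r₁+r₄e^{iθ₄} gives r₂ω₂e^{iθ₂}+r₃ω₃e^{iθ₃}=r₄ω₄e^{iθ₄}.
Eliminating the other unknown: ω₄ = r₂ω₂ sin(θ₂−θ₃) / [r₄ sin(θ₄−θ₃)].
Numerator sine = +0.41310; denominator sine = -0.81208.
Result = 0.0329·5.95·(+0.41310) / (0.1074·(-0.81208)) = -0.92719 rad/s; magnitude 0.92719 rad/s.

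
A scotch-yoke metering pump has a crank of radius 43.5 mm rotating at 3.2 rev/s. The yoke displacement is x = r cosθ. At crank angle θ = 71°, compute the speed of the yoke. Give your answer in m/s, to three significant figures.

ω = 20.11 rad/s (from 3.2 rev/s).
x = r cosθ ⇒ ẋ = −rω sinθ.
|v| = rω|sinθ| = 0.0435·20.11·|sin 71°| = 0.82697 m/s.

0.827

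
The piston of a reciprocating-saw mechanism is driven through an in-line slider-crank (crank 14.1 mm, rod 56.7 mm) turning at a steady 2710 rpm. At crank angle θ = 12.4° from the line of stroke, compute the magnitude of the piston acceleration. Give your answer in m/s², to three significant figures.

1370

ω = 2π·2710/60 = 283.8 rad/s
x(θ) = r cosθ + √(L² − r² sin²θ); with ω constant, a = ω²·d²x/dθ².
d²x/dθ² = −r cosθ − r²(cos2θ)/√u − r⁴ sin²2θ/(4u^{3/2}),  u = L² − r² sin²θ = 0.00320572 m².
Substituting r = 0.0141 m, L = 0.0567 m, θ = 12.4°: d²x/dθ² = -0.016968 m.
a = ω²·d²x/dθ² = (283.8)²·(-0.016968) = -1366.6 m/s²;  |a| = 1366.6 m/s².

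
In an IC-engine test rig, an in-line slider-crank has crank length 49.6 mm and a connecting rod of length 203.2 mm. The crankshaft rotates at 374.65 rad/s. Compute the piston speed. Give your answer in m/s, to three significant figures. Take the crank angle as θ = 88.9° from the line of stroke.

ω = 374.6 rad/s
For an in-line slider-crank, x = r cosθ + √(L² − r² sin²θ), so v = −rω sinθ·[1 + r cosθ/√(L² − r² sin²θ)].
With r = 0.0496 m, L = 0.2032 m, θ = 88.9°: √(L² − r² sin²θ) = 0.19706 m.
v = −0.0496·374.6·0.99982·[1 + 0.0496·0.01920/0.19706] = -18.669 m/s.
|v| = 18.669 m/s.

18.7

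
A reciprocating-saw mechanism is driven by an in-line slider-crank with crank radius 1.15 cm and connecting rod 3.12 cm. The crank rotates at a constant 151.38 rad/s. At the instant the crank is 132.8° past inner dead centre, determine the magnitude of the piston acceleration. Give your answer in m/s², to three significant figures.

ω = 151.4 rad/s
x(θ) = r cosθ + √(L² − r² sin²θ); with ω constant, a = ω²·d²x/dθ².
d²x/dθ² = −r cosθ − r²(cos2θ)/√u − r⁴ sin²2θ/(4u^{3/2}),  u = L² − r² sin²θ = 0.000902242 m².
Substituting r = 0.0115 m, L = 0.0312 m, θ = 132.8°: d²x/dθ² = +0.007991 m.
a = ω²·d²x/dθ² = (151.4)²·(+0.007991) = +183.12 m/s²;  |a| = 183.12 m/s².

183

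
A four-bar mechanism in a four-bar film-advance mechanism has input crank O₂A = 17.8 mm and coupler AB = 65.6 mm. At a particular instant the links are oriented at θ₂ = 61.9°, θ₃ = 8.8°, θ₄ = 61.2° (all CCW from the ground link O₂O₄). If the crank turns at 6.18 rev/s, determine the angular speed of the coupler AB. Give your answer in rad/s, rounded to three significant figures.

0.162

ω₂ = 38.83 rad/s (from 6.18 rev/s).
Differentiating the loop-closure r₂e^{iθ₂}+r₃e^{iθ₃}=r₁+r₄e^{iθ₄} gives r₂ω₂e^{iθ₂}+r₃ω₃e^{iθ₃}=r₄ω₄e^{iθ₄}.
Eliminating the other unknown: ω₃ = r₂ω₂ sin(θ₄−θ₂) / [r₃ sin(θ₃−θ₄)].
Numerator sine = -0.01222; denominator sine = -0.79229.
Result = 0.0178·38.83·(-0.01222) / (0.0656·(-0.79229)) = +0.16247 rad/s; magnitude 0.16247 rad/s.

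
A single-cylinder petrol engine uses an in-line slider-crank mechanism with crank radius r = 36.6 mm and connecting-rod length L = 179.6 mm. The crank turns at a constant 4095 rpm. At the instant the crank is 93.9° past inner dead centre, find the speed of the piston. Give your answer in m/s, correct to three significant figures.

ω = 2π·4095/60 = 428.8 rad/s
For an in-line slider-crank, x = r cosθ + √(L² − r² sin²θ), so v = −rω sinθ·[1 + r cosθ/√(L² − r² sin²θ)].
With r = 0.0366 m, L = 0.1796 m, θ = 93.9°: √(L² − r² sin²θ) = 0.17585 m.
v = −0.0366·428.8·0.99768·[1 + 0.0366·-0.06802/0.17585] = -15.437 m/s.
|v| = 15.437 m/s.

15.4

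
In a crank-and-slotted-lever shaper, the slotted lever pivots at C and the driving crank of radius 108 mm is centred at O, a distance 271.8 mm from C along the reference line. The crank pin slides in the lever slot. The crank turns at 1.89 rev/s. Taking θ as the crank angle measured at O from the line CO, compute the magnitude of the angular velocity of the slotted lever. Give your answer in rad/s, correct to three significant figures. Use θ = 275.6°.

1.89

ω = 11.88 rad/s (from 1.89 rev/s).
Crank pin A relative to C: A = (d + r cosθ, r sinθ); lever angle φ = atan2(r sinθ, d + r cosθ).
Differentiating tanφ: φ̇ = rω(d cosθ + r)/(d² + r² + 2dr cosθ).
d² + r² + 2dr cosθ = |CA|² = 0.0912682 m²;  d cosθ + r = +0.13452 m.
|ω_lever| = |0.108·11.88·+0.13452| / 0.0912682 = 1.8904 rad/s.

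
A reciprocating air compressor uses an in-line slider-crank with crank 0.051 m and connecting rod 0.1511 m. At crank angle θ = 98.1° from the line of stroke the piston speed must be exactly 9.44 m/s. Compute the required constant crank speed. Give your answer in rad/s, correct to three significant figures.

For an in-line slider-crank, |v_piston| = rω|sinθ|·[1 + r cosθ/√(L² − r² sin²θ)].
With r = 0.051 m, L = 0.1511 m, θ = 98.1°: the bracketed kinematic factor |dx/dθ| = 0.047944 m.
ω = v/|dx/dθ| = 9.44/0.047944 = 196.9 rad/s.

197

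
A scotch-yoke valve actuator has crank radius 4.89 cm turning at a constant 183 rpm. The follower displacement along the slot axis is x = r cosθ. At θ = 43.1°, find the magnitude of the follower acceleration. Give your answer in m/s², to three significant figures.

ω = 19.16 rad/s (from 183 rpm).
x = r cosθ ⇒ ẍ = −rω² cosθ (ω constant).
|a| = rω²|cosθ| = 0.0489·(19.16)²·|cos 43.1°| = 13.113 m/s².

13.1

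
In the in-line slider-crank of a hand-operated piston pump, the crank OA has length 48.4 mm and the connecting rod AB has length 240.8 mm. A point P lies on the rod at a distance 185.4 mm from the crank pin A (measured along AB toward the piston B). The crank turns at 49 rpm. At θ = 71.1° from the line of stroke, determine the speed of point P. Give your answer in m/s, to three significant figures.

ω = 5.131 rad/s.  Crank-pin speed |V_A| = rω = 0.24835 m/s, perpendicular to OA.
Rod angle: sinφ = −(r/L) sinθ ⇒ φ = -10.962°; ω_rod = −rω cosθ/√(L²−r²sin²θ) = -0.34029 rad/s.
V_P = V_A + ω_rod × AP, with AP = 0.1854 m along the rod.
Components: V_Px = −rω sinθ − a·ω_rod·sinφ = -0.24696 m/s;  V_Py = rω cosθ + a·ω_rod·cosφ = +0.018508 m/s.
|V_P| = √(V_Px² + V_Py²) = 0.24765 m/s.

0.248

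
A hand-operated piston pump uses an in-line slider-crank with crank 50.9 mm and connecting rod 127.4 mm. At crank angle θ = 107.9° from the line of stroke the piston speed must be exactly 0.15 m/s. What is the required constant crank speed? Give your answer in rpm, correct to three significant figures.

34.1

For an in-line slider-crank, |v_piston| = rω|sinθ|·[1 + r cosθ/√(L² − r² sin²θ)].
With r = 0.0509 m, L = 0.1274 m, θ = 107.9°: the bracketed kinematic factor |dx/dθ| = 0.042005 m.
ω = v/|dx/dθ| = 0.15/0.042005 = 3.571 rad/s.
N = 60ω/(2π) = 34.1 rpm.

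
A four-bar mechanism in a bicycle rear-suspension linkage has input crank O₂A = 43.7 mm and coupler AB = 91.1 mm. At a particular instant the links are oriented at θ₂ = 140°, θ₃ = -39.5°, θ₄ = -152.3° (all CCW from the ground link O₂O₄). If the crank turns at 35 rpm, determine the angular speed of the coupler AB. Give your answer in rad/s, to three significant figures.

1.76

ω₂ = 3.665 rad/s (from 35 rpm).
Differentiating the loop-closure r₂e^{iθ₂}+r₃e^{iθ₃}=r₁+r₄e^{iθ₄} gives r₂ω₂e^{iθ₂}+r₃ω₃e^{iθ₃}=r₄ω₄e^{iθ₄}.
Eliminating the other unknown: ω₃ = r₂ω₂ sin(θ₄−θ₂) / [r₃ sin(θ₃−θ₄)].
Numerator sine = +0.92521; denominator sine = +0.92186.
Result = 0.0437·3.665·(+0.92521) / (0.0911·(+0.92186)) = +1.7645 rad/s; magnitude 1.7645 rad/s.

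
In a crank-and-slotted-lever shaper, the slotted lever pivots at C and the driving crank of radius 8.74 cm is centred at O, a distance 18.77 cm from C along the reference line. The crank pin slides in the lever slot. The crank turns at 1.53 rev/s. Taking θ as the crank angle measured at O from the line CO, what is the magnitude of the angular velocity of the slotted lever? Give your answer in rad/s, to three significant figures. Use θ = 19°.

3.01

ω = 9.613 rad/s (from 1.53 rev/s).
Crank pin A relative to C: A = (d + r cosθ, r sinθ); lever angle φ = atan2(r sinθ, d + r cosθ).
Differentiating tanφ: φ̇ = rω(d cosθ + r)/(d² + r² + 2dr cosθ).
d² + r² + 2dr cosθ = |CA|² = 0.0738925 m²;  d cosθ + r = +0.26487 m.
|ω_lever| = |0.0874·9.613·+0.26487| / 0.0738925 = 3.0118 rad/s.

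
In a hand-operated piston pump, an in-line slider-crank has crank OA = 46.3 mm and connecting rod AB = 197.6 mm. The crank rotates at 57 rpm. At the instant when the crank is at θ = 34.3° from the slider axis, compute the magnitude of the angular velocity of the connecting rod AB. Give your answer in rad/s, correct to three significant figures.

1.17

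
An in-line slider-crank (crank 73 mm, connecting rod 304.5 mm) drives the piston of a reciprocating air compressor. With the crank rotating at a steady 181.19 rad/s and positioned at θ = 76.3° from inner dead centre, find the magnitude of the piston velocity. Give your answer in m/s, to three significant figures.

ω = 181.2 rad/s
For an in-line slider-crank, x = r cosθ + √(L² − r² sin²θ), so v = −rω sinθ·[1 + r cosθ/√(L² − r² sin²θ)].
With r = 0.073 m, L = 0.3045 m, θ = 76.3°: √(L² − r² sin²θ) = 0.29613 m.
v = −0.073·181.2·0.97155·[1 + 0.073·0.23684/0.29613] = -13.601 m/s.
|v| = 13.601 m/s.

13.6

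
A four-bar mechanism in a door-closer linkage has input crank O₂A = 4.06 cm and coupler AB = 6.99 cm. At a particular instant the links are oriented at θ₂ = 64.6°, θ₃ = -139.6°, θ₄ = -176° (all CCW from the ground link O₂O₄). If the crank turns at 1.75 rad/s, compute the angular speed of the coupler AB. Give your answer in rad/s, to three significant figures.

1.49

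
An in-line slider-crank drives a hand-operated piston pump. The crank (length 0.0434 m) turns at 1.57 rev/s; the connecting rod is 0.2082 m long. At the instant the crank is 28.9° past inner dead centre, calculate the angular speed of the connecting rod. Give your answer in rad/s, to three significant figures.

1.81

ω = 9.865 rad/s (converted from 1.57 rev/s).
The rod makes angle φ with the slider axis where L sinφ = r sinθ; differentiating, L cosφ·φ̇ = r ω cosθ.
L cosφ = √(L² − r² sin²θ) = 0.20714 m.
|ω_rod| = r ω |cosθ| / √(L² − r² sin²θ) = 0.0434·9.865·0.87546/0.20714 = 1.8094 rad/s.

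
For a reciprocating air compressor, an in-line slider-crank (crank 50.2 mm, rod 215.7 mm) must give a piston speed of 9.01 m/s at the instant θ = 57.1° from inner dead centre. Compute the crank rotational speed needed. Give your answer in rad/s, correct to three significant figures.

For an in-line slider-crank, |v_piston| = rω|sinθ|·[1 + r cosθ/√(L² − r² sin²θ)].
With r = 0.0502 m, L = 0.2157 m, θ = 57.1°: the bracketed kinematic factor |dx/dθ| = 0.047582 m.
ω = v/|dx/dθ| = 9.01/0.047582 = 189.36 rad/s.

189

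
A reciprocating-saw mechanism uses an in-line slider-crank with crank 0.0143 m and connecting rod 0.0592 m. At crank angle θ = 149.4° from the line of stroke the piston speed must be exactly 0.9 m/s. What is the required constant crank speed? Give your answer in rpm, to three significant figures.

1490

For an in-line slider-crank, |v_piston| = rω|sinθ|·[1 + r cosθ/√(L² − r² sin²θ)].
With r = 0.0143 m, L = 0.0592 m, θ = 149.4°: the bracketed kinematic factor |dx/dθ| = 0.0057542 m.
ω = v/|dx/dθ| = 0.9/0.0057542 = 156.41 rad/s.
N = 60ω/(2π) = 1493.6 rpm.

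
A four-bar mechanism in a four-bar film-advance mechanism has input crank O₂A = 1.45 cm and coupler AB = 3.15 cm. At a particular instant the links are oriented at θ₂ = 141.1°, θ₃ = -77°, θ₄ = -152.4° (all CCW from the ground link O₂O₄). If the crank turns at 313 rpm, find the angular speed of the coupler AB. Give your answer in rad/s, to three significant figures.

14.3

ω₂ = 32.78 rad/s (from 313 rpm).
Differentiating the loop-closure r₂e^{iθ₂}+r₃e^{iθ₃}=r₁+r₄e^{iθ₄} gives r₂ω₂e^{iθ₂}+r₃ω₃e^{iθ₃}=r₄ω₄e^{iθ₄}.
Eliminating the other unknown: ω₃ = r₂ω₂ sin(θ₄−θ₂) / [r₃ sin(θ₃−θ₄)].
Numerator sine = +0.91706; denominator sine = +0.96771.
Result = 0.0145·32.78·(+0.91706) / (0.0315·(+0.96771)) = +14.298 rad/s; magnitude 14.298 rad/s.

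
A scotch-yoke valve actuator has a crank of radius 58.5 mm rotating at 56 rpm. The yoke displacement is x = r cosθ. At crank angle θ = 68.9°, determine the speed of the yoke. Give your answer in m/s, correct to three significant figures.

0.320

ω = 5.864 rad/s (from 56 rpm).
x = r cosθ ⇒ ẋ = −rω sinθ.
|v| = rω|sinθ| = 0.0585·5.864·|sin 68.9°| = 0.32006 m/s.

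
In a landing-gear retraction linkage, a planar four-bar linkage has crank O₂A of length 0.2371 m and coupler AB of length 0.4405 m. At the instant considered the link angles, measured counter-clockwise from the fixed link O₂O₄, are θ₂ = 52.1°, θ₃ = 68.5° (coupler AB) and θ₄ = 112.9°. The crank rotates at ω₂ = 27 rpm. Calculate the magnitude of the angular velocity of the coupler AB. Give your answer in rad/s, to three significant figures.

ω₂ = 2.827 rad/s (from 27 rpm).
Differentiating the loop-closure r₂e^{iθ₂}+r₃e^{iθ₃}=r₁+r₄e^{iθ₄} gives r₂ω₂e^{iθ₂}+r₃ω₃e^{iθ₃}=r₄ω₄e^{iθ₄}.
Eliminating the other unknown: ω₃ = r₂ω₂ sin(θ₄−θ₂) / [r₃ sin(θ₃−θ₄)].
Numerator sine = +0.87292; denominator sine = -0.69966.
Result = 0.2371·2.827·(+0.87292) / (0.4405·(-0.69966)) = -1.8987 rad/s; magnitude 1.8987 rad/s.

1.90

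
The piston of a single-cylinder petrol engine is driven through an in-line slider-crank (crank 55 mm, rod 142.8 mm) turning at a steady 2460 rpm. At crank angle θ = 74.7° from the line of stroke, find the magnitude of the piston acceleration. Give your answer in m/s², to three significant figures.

323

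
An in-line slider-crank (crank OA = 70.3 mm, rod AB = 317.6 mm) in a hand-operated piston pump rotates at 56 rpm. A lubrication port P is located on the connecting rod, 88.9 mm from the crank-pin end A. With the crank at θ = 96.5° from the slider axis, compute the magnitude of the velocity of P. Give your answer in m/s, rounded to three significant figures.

0.408

ω = 5.864 rad/s.  Crank-pin speed |V_A| = rω = 0.41226 m/s, perpendicular to OA.
Rod angle: sinφ = −(r/L) sinθ ⇒ φ = -12.705°; ω_rod = −rω cosθ/√(L²−r²sin²θ) = +0.15063 rad/s.
V_P = V_A + ω_rod × AP, with AP = 0.0889 m along the rod.
Components: V_Px = −rω sinθ − a·ω_rod·sinφ = -0.40667 m/s;  V_Py = rω cosθ + a·ω_rod·cosφ = -0.033606 m/s.
|V_P| = √(V_Px² + V_Py²) = 0.40805 m/s.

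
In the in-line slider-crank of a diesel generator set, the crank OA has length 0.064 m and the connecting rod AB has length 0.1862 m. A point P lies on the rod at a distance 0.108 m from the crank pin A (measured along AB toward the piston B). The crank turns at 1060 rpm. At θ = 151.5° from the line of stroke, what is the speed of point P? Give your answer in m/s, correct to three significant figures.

ω = 111 rad/s.  Crank-pin speed |V_A| = rω = 7.1042 m/s, perpendicular to OA.
Rod angle: sinφ = −(r/L) sinθ ⇒ φ = -9.440°; ω_rod = −rω cosθ/√(L²−r²sin²θ) = +33.99 rad/s.
V_P = V_A + ω_rod × AP, with AP = 0.108 m along the rod.
Components: V_Px = −rω sinθ − a·ω_rod·sinφ = -2.7878 m/s;  V_Py = rω cosθ + a·ω_rod·cosφ = -2.622 m/s.
|V_P| = √(V_Px² + V_Py²) = 3.8271 m/s.

3.83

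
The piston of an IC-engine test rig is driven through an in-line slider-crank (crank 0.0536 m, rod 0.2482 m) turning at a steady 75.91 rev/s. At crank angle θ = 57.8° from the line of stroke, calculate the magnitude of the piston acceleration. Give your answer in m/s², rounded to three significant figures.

ω = 2π·75.9 = 477 rad/s
x(θ) = r cosθ + √(L² − r² sin²θ); with ω constant, a = ω²·d²x/dθ².
d²x/dθ² = −r cosθ − r²(cos2θ)/√u − r⁴ sin²2θ/(4u^{3/2}),  u = L² − r² sin²θ = 0.0595461 m².
Substituting r = 0.0536 m, L = 0.2482 m, θ = 57.8°: d²x/dθ² = -0.023591 m.
a = ω²·d²x/dθ² = (477)²·(-0.023591) = -5366.6 m/s²;  |a| = 5366.6 m/s².

5370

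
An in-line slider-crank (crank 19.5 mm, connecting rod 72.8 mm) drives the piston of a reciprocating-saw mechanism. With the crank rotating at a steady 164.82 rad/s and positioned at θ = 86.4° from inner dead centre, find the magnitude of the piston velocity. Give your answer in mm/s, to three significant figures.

3260

ω = 164.8 rad/s
For an in-line slider-crank, x = r cosθ + √(L² − r² sin²θ), so v = −rω sinθ·[1 + r cosθ/√(L² − r² sin²θ)].
With r = 0.0195 m, L = 0.0728 m, θ = 86.4°: √(L² − r² sin²θ) = 0.07015 m.
v = −0.0195·164.8·0.99803·[1 + 0.0195·0.06279/0.07015] = -3.2636 m/s.
|v| = 3.2636 m/s = 3263.6 mm/s.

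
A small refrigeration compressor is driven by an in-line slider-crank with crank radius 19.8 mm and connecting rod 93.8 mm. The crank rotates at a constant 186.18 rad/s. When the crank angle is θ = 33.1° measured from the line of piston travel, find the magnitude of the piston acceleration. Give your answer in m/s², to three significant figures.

ω = 186.2 rad/s
x(θ) = r cosθ + √(L² − r² sin²θ); with ω constant, a = ω²·d²x/dθ².
d²x/dθ² = −r cosθ − r²(cos2θ)/√u − r⁴ sin²2θ/(4u^{3/2}),  u = L² − r² sin²θ = 0.00868152 m².
Substituting r = 0.0198 m, L = 0.0938 m, θ = 33.1°: d²x/dθ² = -0.018325 m.
a = ω²·d²x/dθ² = (186.2)²·(-0.018325) = -635.18 m/s²;  |a| = 635.18 m/s².

635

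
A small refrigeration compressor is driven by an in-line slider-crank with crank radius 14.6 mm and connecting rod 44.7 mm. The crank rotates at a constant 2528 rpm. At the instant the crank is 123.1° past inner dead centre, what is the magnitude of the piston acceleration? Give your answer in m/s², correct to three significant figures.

ω = 2π·2528/60 = 264.7 rad/s
x(θ) = r cosθ + √(L² − r² sin²θ); with ω constant, a = ω²·d²x/dθ².
d²x/dθ² = −r cosθ − r²(cos2θ)/√u − r⁴ sin²2θ/(4u^{3/2}),  u = L² − r² sin²θ = 0.0018485 m².
Substituting r = 0.0146 m, L = 0.0447 m, θ = 123.1°: d²x/dθ² = +0.0098542 m.
a = ω²·d²x/dθ² = (264.7)²·(+0.0098542) = +690.61 m/s²;  |a| = 690.61 m/s².

691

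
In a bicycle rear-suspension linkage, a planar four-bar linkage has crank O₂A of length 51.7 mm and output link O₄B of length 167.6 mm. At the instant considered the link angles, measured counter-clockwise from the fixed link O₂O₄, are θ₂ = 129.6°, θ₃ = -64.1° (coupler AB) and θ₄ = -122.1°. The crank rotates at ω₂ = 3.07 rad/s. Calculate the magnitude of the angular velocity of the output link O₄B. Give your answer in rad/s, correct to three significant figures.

ω₂ = 3.07 rad/s
Differentiating the loop-closure r₂e^{iθ₂}+r₃e^{iθ₃}=r₁+r₄e^{iθ₄} gives r₂ω₂e^{iθ₂}+r₃ω₃e^{iθ₃}=r₄ω₄e^{iθ₄}.
Eliminating the other unknown: ω₄ = r₂ω₂ sin(θ₂−θ₃) / [r₄ sin(θ₄−θ₃)].
Numerator sine = -0.23684; denominator sine = -0.84805.
Result = 0.0517·3.07·(-0.23684) / (0.1676·(-0.84805)) = +0.26448 rad/s; magnitude 0.26448 rad/s.

0.264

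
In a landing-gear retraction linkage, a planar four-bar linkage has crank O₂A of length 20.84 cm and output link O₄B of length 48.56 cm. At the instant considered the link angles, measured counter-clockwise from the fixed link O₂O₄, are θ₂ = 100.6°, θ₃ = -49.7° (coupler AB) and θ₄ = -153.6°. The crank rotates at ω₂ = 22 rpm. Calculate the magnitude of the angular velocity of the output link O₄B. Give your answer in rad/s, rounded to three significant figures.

0.505

ω₂ = 2.304 rad/s (from 22 rpm).
Differentiating the loop-closure r₂e^{iθ₂}+r₃e^{iθ₃}=r₁+r₄e^{iθ₄} gives r₂ω₂e^{iθ₂}+r₃ω₃e^{iθ₃}=r₄ω₄e^{iθ₄}.
Eliminating the other unknown: ω₄ = r₂ω₂ sin(θ₂−θ₃) / [r₄ sin(θ₄−θ₃)].
Numerator sine = +0.49546; denominator sine = -0.97072.
Result = 0.2084·2.304·(+0.49546) / (0.4856·(-0.97072)) = -0.50464 rad/s; magnitude 0.50464 rad/s.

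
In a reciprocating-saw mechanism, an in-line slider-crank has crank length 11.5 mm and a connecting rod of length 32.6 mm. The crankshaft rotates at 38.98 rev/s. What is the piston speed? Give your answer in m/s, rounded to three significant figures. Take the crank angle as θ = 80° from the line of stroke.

2.95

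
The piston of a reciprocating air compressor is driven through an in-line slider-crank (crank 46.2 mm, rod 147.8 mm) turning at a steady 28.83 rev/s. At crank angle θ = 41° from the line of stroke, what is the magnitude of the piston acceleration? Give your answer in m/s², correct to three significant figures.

1220

ω = 2π·28.8 = 181.1 rad/s
x(θ) = r cosθ + √(L² − r² sin²θ); with ω constant, a = ω²·d²x/dθ².
d²x/dθ² = −r cosθ − r²(cos2θ)/√u − r⁴ sin²2θ/(4u^{3/2}),  u = L² − r² sin²θ = 0.0209261 m².
Substituting r = 0.0462 m, L = 0.1478 m, θ = 41°: d²x/dθ² = -0.03729 m.
a = ω²·d²x/dθ² = (181.1)²·(-0.03729) = -1223.6 m/s²;  |a| = 1223.6 m/s².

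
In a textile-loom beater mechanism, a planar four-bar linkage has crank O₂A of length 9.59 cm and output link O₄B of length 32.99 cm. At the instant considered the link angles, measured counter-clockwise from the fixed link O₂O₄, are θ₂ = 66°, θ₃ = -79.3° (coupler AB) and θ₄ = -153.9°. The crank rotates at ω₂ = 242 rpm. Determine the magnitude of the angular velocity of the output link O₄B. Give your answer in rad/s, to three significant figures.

ω₂ = 25.34 rad/s (from 242 rpm).
Differentiating the loop-closure r₂e^{iθ₂}+r₃e^{iθ₃}=r₁+r₄e^{iθ₄} gives r₂ω₂e^{iθ₂}+r₃ω₃e^{iθ₃}=r₄ω₄e^{iθ₄}.
Eliminating the other unknown: ω₄ = r₂ω₂ sin(θ₂−θ₃) / [r₄ sin(θ₄−θ₃)].
Numerator sine = +0.56928; denominator sine = -0.96410.
Result = 0.0959·25.34·(+0.56928) / (0.3299·(-0.96410)) = -4.35 rad/s; magnitude 4.35 rad/s.

4.35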